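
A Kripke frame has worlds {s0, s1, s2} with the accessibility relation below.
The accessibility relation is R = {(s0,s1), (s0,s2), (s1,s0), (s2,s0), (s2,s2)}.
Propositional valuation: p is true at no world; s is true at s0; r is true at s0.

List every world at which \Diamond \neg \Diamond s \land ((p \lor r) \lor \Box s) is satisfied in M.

Let φ = \Diamond \neg \Diamond s \land ((p \lor r) \lor \Box s). Evaluate φ at each world:
  s0 (successors {s1, s2}): φ is false.
  s1 (successors {s0}): φ is true.
  s2 (successors {s0, s2}): φ is false.
For instance, at s1:
  At s1: \Diamond \neg \Diamond s is true, (p \lor r) \lor \Box s is true, so \Diamond \neg \Diamond s \land ((p \lor r) \lor \Box s) is true.
    At s1: \Diamond \neg \Diamond s requires \neg \Diamond s at some successor in {s0}.
      \neg \Diamond s holds at s0, so \Diamond \neg \Diamond s is true at s1.
    At s1: p \lor r is false, \Box s is true, so (p \lor r) \lor \Box s is true.
      At s1: \Box s requires s at every successor {s0}.
        At s0: s is true.
      So \Box s is true at s1.
Satisfying worlds: {s1}

s1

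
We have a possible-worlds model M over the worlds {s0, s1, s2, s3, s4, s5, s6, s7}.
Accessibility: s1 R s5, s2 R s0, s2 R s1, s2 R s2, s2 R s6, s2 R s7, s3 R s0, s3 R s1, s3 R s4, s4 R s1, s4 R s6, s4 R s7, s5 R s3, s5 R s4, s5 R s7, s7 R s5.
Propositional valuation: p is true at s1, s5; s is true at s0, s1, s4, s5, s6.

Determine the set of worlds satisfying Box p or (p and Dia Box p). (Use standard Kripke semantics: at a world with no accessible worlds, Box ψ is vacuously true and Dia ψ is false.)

s0, s1, s5, s6, s7

Let φ = Box p or (p and Dia Box p). Evaluate φ at each world:
  s0 (successors ∅): φ is true.
  s1 (successors {s5}): φ is true.
  s2 (successors {s0, s1, s2, s6, s7}): φ is false.
  s3 (successors {s0, s1, s4}): φ is false.
  s4 (successors {s1, s6, s7}): φ is false.
  s5 (successors {s3, s4, s7}): φ is true.
  s6 (successors ∅): φ is true.
  s7 (successors {s5}): φ is true.
For instance, at s4:
  At s4: Box p is false, p and Dia Box p is false, so Box p or (p and Dia Box p) is false.
    At s4: Box p requires p at every successor {s1, s6, s7}.
      p fails at s6, so Box p is false at s4.
    At s4: p is false, Dia Box p is true, so p and Dia Box p is false.
      At s4: Dia Box p requires Box p at some successor in {s1, s6, s7}.
        Box p holds at s1, so Dia Box p is true at s4.
Satisfying worlds: {s0, s1, s5, s6, s7}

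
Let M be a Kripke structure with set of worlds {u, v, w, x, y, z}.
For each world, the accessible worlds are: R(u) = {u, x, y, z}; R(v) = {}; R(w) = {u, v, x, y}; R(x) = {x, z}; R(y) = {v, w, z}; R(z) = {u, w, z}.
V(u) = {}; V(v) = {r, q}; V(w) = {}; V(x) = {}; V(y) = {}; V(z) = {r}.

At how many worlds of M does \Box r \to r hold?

Let φ = \Box r \to r. Evaluate φ at each world:
  u (successors {u, x, y, z}): φ is true.
  v (successors ∅): φ is true.
  w (successors {u, v, x, y}): φ is true.
  x (successors {x, z}): φ is true.
  y (successors {v, w, z}): φ is true.
  z (successors {u, w, z}): φ is true.
For instance, at u:
  At u: \Box r is false, r is false, so \Box r \to r is true.
    At u: \Box r requires r at every successor {u, x, y, z}.
      r fails at u, so \Box r is false at u.
Satisfying worlds: {u, v, w, x, y, z}

6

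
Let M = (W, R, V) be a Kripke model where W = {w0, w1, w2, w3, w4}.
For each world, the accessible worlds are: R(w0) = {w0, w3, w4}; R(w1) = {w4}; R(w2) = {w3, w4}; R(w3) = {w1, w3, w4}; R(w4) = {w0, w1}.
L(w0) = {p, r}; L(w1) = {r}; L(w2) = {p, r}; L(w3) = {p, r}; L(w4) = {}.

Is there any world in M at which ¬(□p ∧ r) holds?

Let φ = ¬(□p ∧ r). Evaluate φ at each world:
  w0 (successors {w0, w3, w4}): φ is true.
  w1 (successors {w4}): φ is true.
  w2 (successors {w3, w4}): φ is true.
  w3 (successors {w1, w3, w4}): φ is true.
  w4 (successors {w0, w1}): φ is true.
Detail at w0 (witness):
  At w0: □p ∧ r is false, so ¬(□p ∧ r) is true.
    At w0: □p is false, r is true, so □p ∧ r is false.
      At w0: □p requires p at every successor {w0, w3, w4}.
        p fails at w4, so □p is false at w0.

Yes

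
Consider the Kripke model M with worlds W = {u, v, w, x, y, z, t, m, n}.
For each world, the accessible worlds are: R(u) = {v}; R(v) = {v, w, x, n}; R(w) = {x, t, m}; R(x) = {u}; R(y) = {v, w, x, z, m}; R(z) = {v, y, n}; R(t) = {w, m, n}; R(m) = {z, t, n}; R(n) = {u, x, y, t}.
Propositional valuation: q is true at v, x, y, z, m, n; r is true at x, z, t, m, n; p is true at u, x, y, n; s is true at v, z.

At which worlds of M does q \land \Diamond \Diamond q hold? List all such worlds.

v, x, y, z, m, n

Recall that \Diamond ψ holds at a world iff ψ holds at some accessible world.
Let φ = q \land \Diamond \Diamond q. Evaluate φ at each world:
  u (successors {v}): φ is false.
  v (successors {v, w, x, n}): φ is true.
  w (successors {x, t, m}): φ is false.
  x (successors {u}): φ is true.
  y (successors {v, w, x, z, m}): φ is true.
  z (successors {v, y, n}): φ is true.
  t (successors {w, m, n}): φ is false.
  m (successors {z, t, n}): φ is true.
  n (successors {u, x, y, t}): φ is true.
For instance, at w:
  At w: q is false, \Diamond \Diamond q is true, so q \land \Diamond \Diamond q is false.
    At w: \Diamond \Diamond q requires \Diamond q at some successor in {x, t, m}.
      \Diamond q holds at t, so \Diamond \Diamond q is true at w.
Satisfying worlds: {v, x, y, z, m, n}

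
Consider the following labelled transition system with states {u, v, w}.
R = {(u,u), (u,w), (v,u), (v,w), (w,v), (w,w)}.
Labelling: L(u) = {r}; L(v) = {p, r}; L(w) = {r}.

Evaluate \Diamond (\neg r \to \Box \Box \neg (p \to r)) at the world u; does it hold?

Yes

Recall that \Box ψ holds at a world iff ψ holds at every accessible world, and \Diamond ψ holds iff ψ holds at some accessible world.
At u: \Diamond (\neg r \to \Box \Box \neg (p \to r)) requires \neg r \to \Box \Box \neg (p \to r) at some successor in {u, w}.
  \neg r \to \Box \Box \neg (p \to r) holds at u, so \Diamond (\neg r \to \Box \Box \neg (p \to r)) is true at u.
    At u: \neg r is false, \Box \Box \neg (p \to r) is false, so \neg r \to \Box \Box \neg (p \to r) is true.
      At u: \Box \Box \neg (p \to r) requires \Box \neg (p \to r) at every successor {u, w}.
        \Box \neg (p \to r) fails at u, so \Box \Box \neg (p \to r) is false at u.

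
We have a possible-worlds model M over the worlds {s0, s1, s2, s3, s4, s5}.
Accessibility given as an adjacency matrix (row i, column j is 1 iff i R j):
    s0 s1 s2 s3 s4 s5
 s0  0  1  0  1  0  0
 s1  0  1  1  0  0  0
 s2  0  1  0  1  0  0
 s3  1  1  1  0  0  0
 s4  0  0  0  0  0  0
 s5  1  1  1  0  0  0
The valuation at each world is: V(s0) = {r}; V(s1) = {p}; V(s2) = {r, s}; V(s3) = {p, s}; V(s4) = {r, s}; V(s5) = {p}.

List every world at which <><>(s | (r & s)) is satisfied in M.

Let φ = <><>(s | (r & s)). Evaluate φ at each world:
  s0 (successors {s1, s3}): φ is true.
  s1 (successors {s1, s2}): φ is true.
  s2 (successors {s1, s3}): φ is true.
  s3 (successors {s0, s1, s2}): φ is true.
  s4 (successors ∅): φ is false.
  s5 (successors {s0, s1, s2}): φ is true.
For instance, at s1:
  At s1: <><>(s | (r & s)) requires <>(s | (r & s)) at some successor in {s1, s2}.
    <>(s | (r & s)) holds at s1, so <><>(s | (r & s)) is true at s1.
      At s1: <>(s | (r & s)) requires s | (r & s) at some successor in {s1, s2}.
        s | (r & s) holds at s2, so <>(s | (r & s)) is true at s1.
Satisfying worlds: {s0, s1, s2, s3, s5}

s0, s1, s2, s3, s5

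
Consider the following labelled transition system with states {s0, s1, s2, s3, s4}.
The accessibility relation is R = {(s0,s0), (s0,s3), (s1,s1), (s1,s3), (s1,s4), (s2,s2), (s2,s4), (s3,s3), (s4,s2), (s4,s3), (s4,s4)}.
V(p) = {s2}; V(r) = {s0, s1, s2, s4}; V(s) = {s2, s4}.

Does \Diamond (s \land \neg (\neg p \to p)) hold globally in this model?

No

Let φ = \Diamond (s \land \neg (\neg p \to p)). Evaluate φ at each world:
  s0 (successors {s0, s3}): φ is false.
  s1 (successors {s1, s3, s4}): φ is true.
  s2 (successors {s2, s4}): φ is true.
  s3 (successors {s3}): φ is false.
  s4 (successors {s2, s3, s4}): φ is true.
Detail at s0 (counterexample):
  At s0: \Diamond (s \land \neg (\neg p \to p)) requires s \land \neg (\neg p \to p) at some successor in {s0, s3}.
    At s0: s \land \neg (\neg p \to p) is false.
    At s3: s \land \neg (\neg p \to p) is false.
  So \Diamond (s \land \neg (\neg p \to p)) is false at s0.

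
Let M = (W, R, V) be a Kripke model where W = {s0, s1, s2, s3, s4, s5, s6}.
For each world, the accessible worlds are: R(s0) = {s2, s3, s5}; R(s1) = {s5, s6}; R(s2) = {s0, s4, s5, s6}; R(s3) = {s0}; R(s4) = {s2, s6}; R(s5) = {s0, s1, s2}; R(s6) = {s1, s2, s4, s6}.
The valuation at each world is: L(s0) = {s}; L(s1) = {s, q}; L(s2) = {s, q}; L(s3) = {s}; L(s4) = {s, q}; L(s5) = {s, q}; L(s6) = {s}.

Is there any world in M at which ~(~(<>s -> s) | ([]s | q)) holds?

No

Let φ = ~(~(<>s -> s) | ([]s | q)). Evaluate φ at each world:
  s0 (successors {s2, s3, s5}): φ is false.
  s1 (successors {s5, s6}): φ is false.
  s2 (successors {s0, s4, s5, s6}): φ is false.
  s3 (successors {s0}): φ is false.
  s4 (successors {s2, s6}): φ is false.
  s5 (successors {s0, s1, s2}): φ is false.
  s6 (successors {s1, s2, s4, s6}): φ is false.
For instance, at s4:
  At s4: ~(<>s -> s) | ([]s | q) is true, so ~(~(<>s -> s) | ([]s | q)) is false.
    At s4: ~(<>s -> s) is false, []s | q is true, so ~(<>s -> s) | ([]s | q) is true.
      At s4: <>s -> s is true, so ~(<>s -> s) is false.
      At s4: []s is true, q is true, so []s | q is true.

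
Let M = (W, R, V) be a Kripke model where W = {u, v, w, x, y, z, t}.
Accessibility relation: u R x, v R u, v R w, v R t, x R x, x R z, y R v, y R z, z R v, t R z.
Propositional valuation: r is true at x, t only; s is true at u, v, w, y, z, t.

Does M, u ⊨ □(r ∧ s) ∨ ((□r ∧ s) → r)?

No

At u: □(r ∧ s) is false, (□r ∧ s) → r is false, so □(r ∧ s) ∨ ((□r ∧ s) → r) is false.
  At u: □(r ∧ s) requires r ∧ s at every successor {x}.
    r ∧ s fails at x, so □(r ∧ s) is false at u.
  At u: □r ∧ s is true, r is false, so (□r ∧ s) → r is false.
    At u: □r is true, s is true, so □r ∧ s is true.
      At u: □r requires r at every successor {x}.
        At x: r is true.
      So □r is true at u.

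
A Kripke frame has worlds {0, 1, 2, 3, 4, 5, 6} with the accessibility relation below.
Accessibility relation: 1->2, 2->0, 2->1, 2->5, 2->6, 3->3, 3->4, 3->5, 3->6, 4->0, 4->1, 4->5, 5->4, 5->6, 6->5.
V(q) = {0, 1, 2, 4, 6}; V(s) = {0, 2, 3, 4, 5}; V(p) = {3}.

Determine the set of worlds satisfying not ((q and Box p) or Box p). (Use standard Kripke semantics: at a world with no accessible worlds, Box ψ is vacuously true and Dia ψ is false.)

Let φ = not ((q and Box p) or Box p). Evaluate φ at each world:
  0 (successors ∅): φ is false.
  1 (successors {2}): φ is true.
  2 (successors {0, 1, 5, 6}): φ is true.
  3 (successors {3, 4, 5, 6}): φ is true.
  4 (successors {0, 1, 5}): φ is true.
  5 (successors {4, 6}): φ is true.
  6 (successors {5}): φ is true.
For instance, at 1:
  At 1: (q and Box p) or Box p is false, so not ((q and Box p) or Box p) is true.
    At 1: q and Box p is false, Box p is false, so (q and Box p) or Box p is false.
      At 1: q is true, Box p is false, so q and Box p is false.
      At 1: Box p requires p at every successor {2}.
        p fails at 2, so Box p is false at 1.
Satisfying worlds: {1, 2, 3, 4, 5, 6}

1, 2, 3, 4, 5, 6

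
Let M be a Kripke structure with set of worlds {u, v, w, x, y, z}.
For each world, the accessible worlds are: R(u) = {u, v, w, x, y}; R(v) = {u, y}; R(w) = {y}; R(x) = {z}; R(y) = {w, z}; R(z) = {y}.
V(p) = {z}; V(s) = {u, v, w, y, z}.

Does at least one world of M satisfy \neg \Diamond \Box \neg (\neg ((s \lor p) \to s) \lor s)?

Yes

Recall that \Box ψ holds at a world iff ψ holds at every accessible world, and \Diamond ψ holds iff ψ holds at some accessible world.
Let φ = \neg \Diamond \Box \neg (\neg ((s \lor p) \to s) \lor s). Evaluate φ at each world:
  u (successors {u, v, w, x, y}): φ is true.
  v (successors {u, y}): φ is true.
  w (successors {y}): φ is true.
  x (successors {z}): φ is true.
  y (successors {w, z}): φ is true.
  z (successors {y}): φ is true.
Detail at u (witness):
  At u: \Diamond \Box \neg (\neg ((s \lor p) \to s) \lor s) is false, so \neg \Diamond \Box \neg (\neg ((s \lor p) \to s) \lor s) is true.
    At u: \Diamond \Box \neg (\neg ((s \lor p) \to s) \lor s) requires \Box \neg (\neg ((s \lor p) \to s) \lor s) at some successor in {u, v, w, x, y}.
      At u: \Box \neg (\neg ((s \lor p) \to s) \lor s) is false.
      At v: \Box \neg (\neg ((s \lor p) \to s) \lor s) is false.
      At w: \Box \neg (\neg ((s \lor p) \to s) \lor s) is false.
      At x: \Box \neg (\neg ((s \lor p) \to s) \lor s) is false.
      At y: \Box \neg (\neg ((s \lor p) \to s) \lor s) is false.
    So \Diamond \Box \neg (\neg ((s \lor p) \to s) \lor s) is false at u.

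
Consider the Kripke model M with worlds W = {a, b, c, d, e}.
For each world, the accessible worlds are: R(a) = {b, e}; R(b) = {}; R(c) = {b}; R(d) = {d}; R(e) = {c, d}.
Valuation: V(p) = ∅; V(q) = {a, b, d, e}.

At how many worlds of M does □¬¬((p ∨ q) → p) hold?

1

Let φ = □¬¬((p ∨ q) → p). Evaluate φ at each world:
  a (successors {b, e}): φ is false.
  b (successors ∅): φ is true.
  c (successors {b}): φ is false.
  d (successors {d}): φ is false.
  e (successors {c, d}): φ is false.
For instance, at c:
  At c: □¬¬((p ∨ q) → p) requires ¬¬((p ∨ q) → p) at every successor {b}.
    ¬¬((p ∨ q) → p) fails at b, so □¬¬((p ∨ q) → p) is false at c.
Satisfying worlds: {b}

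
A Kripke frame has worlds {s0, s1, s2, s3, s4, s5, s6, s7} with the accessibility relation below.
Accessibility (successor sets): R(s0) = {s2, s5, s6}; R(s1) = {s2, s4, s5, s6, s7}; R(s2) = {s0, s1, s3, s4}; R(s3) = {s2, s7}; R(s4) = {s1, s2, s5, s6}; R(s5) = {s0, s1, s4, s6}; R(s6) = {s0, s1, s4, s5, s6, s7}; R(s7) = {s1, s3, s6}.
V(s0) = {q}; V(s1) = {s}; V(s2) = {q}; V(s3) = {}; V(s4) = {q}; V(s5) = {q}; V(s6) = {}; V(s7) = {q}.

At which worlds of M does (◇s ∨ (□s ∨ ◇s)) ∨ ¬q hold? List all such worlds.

s1, s2, s3, s4, s5, s6, s7

Recall that □ψ holds at a world iff ψ holds at every accessible world, and ◇ψ holds iff ψ holds at some accessible world.
Let φ = (◇s ∨ (□s ∨ ◇s)) ∨ ¬q. Evaluate φ at each world:
  s0 (successors {s2, s5, s6}): φ is false.
  s1 (successors {s2, s4, s5, s6, s7}): φ is true.
  s2 (successors {s0, s1, s3, s4}): φ is true.
  s3 (successors {s2, s7}): φ is true.
  s4 (successors {s1, s2, s5, s6}): φ is true.
  s5 (successors {s0, s1, s4, s6}): φ is true.
  s6 (successors {s0, s1, s4, s5, s6, s7}): φ is true.
  s7 (successors {s1, s3, s6}): φ is true.
For instance, at s4:
  At s4: ◇s ∨ (□s ∨ ◇s) is true, ¬q is false, so (◇s ∨ (□s ∨ ◇s)) ∨ ¬q is true.
    At s4: ◇s is true, □s ∨ ◇s is true, so ◇s ∨ (□s ∨ ◇s) is true.
      At s4: ◇s requires s at some successor in {s1, s2, s5, s6}.
        s holds at s1, so ◇s is true at s4.
      At s4: □s is false, ◇s is true, so □s ∨ ◇s is true.
Satisfying worlds: {s1, s2, s3, s4, s5, s6, s7}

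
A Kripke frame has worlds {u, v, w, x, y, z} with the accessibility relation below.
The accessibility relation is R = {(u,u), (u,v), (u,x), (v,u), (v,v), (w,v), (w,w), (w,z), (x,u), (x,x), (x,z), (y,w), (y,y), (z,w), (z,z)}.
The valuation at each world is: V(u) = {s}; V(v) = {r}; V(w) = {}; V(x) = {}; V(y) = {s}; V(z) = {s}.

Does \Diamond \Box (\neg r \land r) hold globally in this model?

Let φ = \Diamond \Box (\neg r \land r). Evaluate φ at each world:
  u (successors {u, v, x}): φ is false.
  v (successors {u, v}): φ is false.
  w (successors {v, w, z}): φ is false.
  x (successors {u, x, z}): φ is false.
  y (successors {w, y}): φ is false.
  z (successors {w, z}): φ is false.
Detail at u (counterexample):
  At u: \Diamond \Box (\neg r \land r) requires \Box (\neg r \land r) at some successor in {u, v, x}.
    At u: \Box (\neg r \land r) is false.
    At v: \Box (\neg r \land r) is false.
    At x: \Box (\neg r \land r) is false.
  So \Diamond \Box (\neg r \land r) is false at u.

No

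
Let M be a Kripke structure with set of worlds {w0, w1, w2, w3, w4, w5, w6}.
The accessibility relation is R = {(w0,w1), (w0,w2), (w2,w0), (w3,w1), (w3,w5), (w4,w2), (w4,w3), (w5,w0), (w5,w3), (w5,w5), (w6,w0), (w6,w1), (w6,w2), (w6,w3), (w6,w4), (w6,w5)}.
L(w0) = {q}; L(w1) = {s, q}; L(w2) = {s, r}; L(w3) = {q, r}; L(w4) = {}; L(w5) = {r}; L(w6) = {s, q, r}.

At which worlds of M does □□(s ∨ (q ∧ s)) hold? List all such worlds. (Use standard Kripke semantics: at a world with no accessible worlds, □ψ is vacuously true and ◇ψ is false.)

Let φ = □□(s ∨ (q ∧ s)). Evaluate φ at each world:
  w0 (successors {w1, w2}): φ is false.
  w1 (successors ∅): φ is true.
  w2 (successors {w0}): φ is true.
  w3 (successors {w1, w5}): φ is false.
  w4 (successors {w2, w3}): φ is false.
  w5 (successors {w0, w3, w5}): φ is false.
  w6 (successors {w0, w1, w2, w3, w4, w5}): φ is false.
For instance, at w2:
  At w2: □□(s ∨ (q ∧ s)) requires □(s ∨ (q ∧ s)) at every successor {w0}.
      At w0: □(s ∨ (q ∧ s)) requires s ∨ (q ∧ s) at every successor {w1, w2}.
        At w1: s ∨ (q ∧ s) is true.
        At w2: s ∨ (q ∧ s) is true.
      So □(s ∨ (q ∧ s)) is true at w0.
  So □□(s ∨ (q ∧ s)) is true at w2.
Satisfying worlds: {w1, w2}

w1, w2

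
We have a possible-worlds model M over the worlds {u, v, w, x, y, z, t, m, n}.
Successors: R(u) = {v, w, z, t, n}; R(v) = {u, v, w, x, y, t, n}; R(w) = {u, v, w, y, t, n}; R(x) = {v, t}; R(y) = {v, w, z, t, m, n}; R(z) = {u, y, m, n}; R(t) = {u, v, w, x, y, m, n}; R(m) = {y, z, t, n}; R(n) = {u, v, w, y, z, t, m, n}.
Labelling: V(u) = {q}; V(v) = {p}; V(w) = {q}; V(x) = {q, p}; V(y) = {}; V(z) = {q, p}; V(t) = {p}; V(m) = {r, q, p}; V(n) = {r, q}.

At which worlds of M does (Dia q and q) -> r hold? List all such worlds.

v, x, y, t, m, n

Let φ = (Dia q and q) -> r. Evaluate φ at each world:
  u (successors {v, w, z, t, n}): φ is false.
  v (successors {u, v, w, x, y, t, n}): φ is true.
  w (successors {u, v, w, y, t, n}): φ is false.
  x (successors {v, t}): φ is true.
  y (successors {v, w, z, t, m, n}): φ is true.
  z (successors {u, y, m, n}): φ is false.
  t (successors {u, v, w, x, y, m, n}): φ is true.
  m (successors {y, z, t, n}): φ is true.
  n (successors {u, v, w, y, z, t, m, n}): φ is true.
For instance, at m:
  At m: Dia q and q is true, r is true, so (Dia q and q) -> r is true.
    At m: Dia q is true, q is true, so Dia q and q is true.
      At m: Dia q requires q at some successor in {y, z, t, n}.
        q holds at z, so Dia q is true at m.
Satisfying worlds: {v, x, y, t, m, n}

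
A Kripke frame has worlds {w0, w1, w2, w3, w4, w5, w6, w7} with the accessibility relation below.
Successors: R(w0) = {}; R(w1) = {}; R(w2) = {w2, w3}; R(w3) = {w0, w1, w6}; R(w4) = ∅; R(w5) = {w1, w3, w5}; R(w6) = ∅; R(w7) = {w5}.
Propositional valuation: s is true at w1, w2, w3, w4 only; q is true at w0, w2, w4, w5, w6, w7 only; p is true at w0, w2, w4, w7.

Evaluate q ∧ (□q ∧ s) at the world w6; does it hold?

At w6: q is true, □q ∧ s is false, so q ∧ (□q ∧ s) is false.
  At w6: □q is true, s is false, so □q ∧ s is false.
    At w6: no accessible worlds, so □q holds vacuously.

No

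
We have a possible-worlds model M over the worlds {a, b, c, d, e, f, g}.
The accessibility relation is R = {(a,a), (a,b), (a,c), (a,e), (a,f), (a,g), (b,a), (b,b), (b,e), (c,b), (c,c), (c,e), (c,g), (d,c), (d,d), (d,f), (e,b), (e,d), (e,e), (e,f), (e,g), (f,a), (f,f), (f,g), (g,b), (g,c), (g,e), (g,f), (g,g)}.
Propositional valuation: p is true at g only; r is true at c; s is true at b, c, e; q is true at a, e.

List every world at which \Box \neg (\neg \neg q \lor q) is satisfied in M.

Let φ = \Box \neg (\neg \neg q \lor q). Evaluate φ at each world:
  a (successors {a, b, c, e, f, g}): φ is false.
  b (successors {a, b, e}): φ is false.
  c (successors {b, c, e, g}): φ is false.
  d (successors {c, d, f}): φ is true.
  e (successors {b, d, e, f, g}): φ is false.
  f (successors {a, f, g}): φ is false.
  g (successors {b, c, e, f, g}): φ is false.
For instance, at e:
  At e: \Box \neg (\neg \neg q \lor q) requires \neg (\neg \neg q \lor q) at every successor {b, d, e, f, g}.
    \neg (\neg \neg q \lor q) fails at e, so \Box \neg (\neg \neg q \lor q) is false at e.
Satisfying worlds: {d}

d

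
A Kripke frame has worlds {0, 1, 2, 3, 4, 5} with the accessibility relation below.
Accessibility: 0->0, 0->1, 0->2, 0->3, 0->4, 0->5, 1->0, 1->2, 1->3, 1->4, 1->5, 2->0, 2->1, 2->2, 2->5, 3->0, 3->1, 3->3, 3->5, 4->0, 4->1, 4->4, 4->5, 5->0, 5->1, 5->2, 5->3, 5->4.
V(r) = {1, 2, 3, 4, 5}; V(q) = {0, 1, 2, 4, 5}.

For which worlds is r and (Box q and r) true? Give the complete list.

Let φ = r and (Box q and r). Evaluate φ at each world:
  0 (successors {0, 1, 2, 3, 4, 5}): φ is false.
  1 (successors {0, 2, 3, 4, 5}): φ is false.
  2 (successors {0, 1, 2, 5}): φ is true.
  3 (successors {0, 1, 3, 5}): φ is false.
  4 (successors {0, 1, 4, 5}): φ is true.
  5 (successors {0, 1, 2, 3, 4}): φ is false.
For instance, at 3:
  At 3: r is true, Box q and r is false, so r and (Box q and r) is false.
    At 3: Box q is false, r is true, so Box q and r is false.
      At 3: Box q requires q at every successor {0, 1, 3, 5}.
        q fails at 3, so Box q is false at 3.
Satisfying worlds: {2, 4}

2, 4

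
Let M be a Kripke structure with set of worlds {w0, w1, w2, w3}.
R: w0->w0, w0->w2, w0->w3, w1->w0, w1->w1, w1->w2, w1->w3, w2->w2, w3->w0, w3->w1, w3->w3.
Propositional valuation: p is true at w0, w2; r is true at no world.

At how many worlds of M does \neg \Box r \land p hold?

2

Let φ = \neg \Box r \land p. Evaluate φ at each world:
  w0 (successors {w0, w2, w3}): φ is true.
  w1 (successors {w0, w1, w2, w3}): φ is false.
  w2 (successors {w2}): φ is true.
  w3 (successors {w0, w1, w3}): φ is false.
For instance, at w0:
  At w0: \neg \Box r is true, p is true, so \neg \Box r \land p is true.
    At w0: \Box r is false, so \neg \Box r is true.
      At w0: \Box r requires r at every successor {w0, w2, w3}.
        r fails at w0, so \Box r is false at w0.
Satisfying worlds: {w0, w2}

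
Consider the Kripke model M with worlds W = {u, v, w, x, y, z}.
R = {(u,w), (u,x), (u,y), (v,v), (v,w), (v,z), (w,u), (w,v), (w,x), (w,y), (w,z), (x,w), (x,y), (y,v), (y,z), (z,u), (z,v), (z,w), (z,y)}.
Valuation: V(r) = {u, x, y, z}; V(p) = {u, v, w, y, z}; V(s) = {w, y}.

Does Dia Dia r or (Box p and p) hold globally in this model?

Let φ = Dia Dia r or (Box p and p). Evaluate φ at each world:
  u (successors {w, x, y}): φ is true.
  v (successors {v, w, z}): φ is true.
  w (successors {u, v, x, y, z}): φ is true.
  x (successors {w, y}): φ is true.
  y (successors {v, z}): φ is true.
  z (successors {u, v, w, y}): φ is true.
For instance, at z:
  At z: Dia Dia r is true, Box p and p is true, so Dia Dia r or (Box p and p) is true.
    At z: Dia Dia r requires Dia r at some successor in {u, v, w, y}.
      Dia r holds at u, so Dia Dia r is true at z.
    At z: Box p is true, p is true, so Box p and p is true.
      At z: Box p requires p at every successor {u, v, w, y}.
        At u: p is true.
        At v: p is true.
        At w: p is true.
        At y: p is true.
      So Box p is true at z.

Yes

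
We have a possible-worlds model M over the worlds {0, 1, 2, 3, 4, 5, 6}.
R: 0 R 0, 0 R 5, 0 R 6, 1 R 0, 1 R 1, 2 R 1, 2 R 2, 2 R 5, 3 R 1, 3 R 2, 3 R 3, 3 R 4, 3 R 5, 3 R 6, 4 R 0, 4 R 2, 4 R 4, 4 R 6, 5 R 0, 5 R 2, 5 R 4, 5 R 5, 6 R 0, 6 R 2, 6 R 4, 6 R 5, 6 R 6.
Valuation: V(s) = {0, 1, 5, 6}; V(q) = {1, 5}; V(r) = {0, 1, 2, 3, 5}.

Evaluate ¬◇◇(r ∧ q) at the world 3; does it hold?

At 3: ◇◇(r ∧ q) is true, so ¬◇◇(r ∧ q) is false.
  At 3: ◇◇(r ∧ q) requires ◇(r ∧ q) at some successor in {1, 2, 3, 4, 5, 6}.
    ◇(r ∧ q) holds at 1, so ◇◇(r ∧ q) is true at 3.
      At 1: ◇(r ∧ q) requires r ∧ q at some successor in {0, 1}.
        r ∧ q holds at 1, so ◇(r ∧ q) is true at 1.

No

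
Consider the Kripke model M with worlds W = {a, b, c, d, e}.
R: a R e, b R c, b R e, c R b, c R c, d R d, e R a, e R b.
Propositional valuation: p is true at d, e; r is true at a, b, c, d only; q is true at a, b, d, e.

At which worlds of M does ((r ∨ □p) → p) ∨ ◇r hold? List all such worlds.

b, c, d, e

Let φ = ((r ∨ □p) → p) ∨ ◇r. Evaluate φ at each world:
  a (successors {e}): φ is false.
  b (successors {c, e}): φ is true.
  c (successors {b, c}): φ is true.
  d (successors {d}): φ is true.
  e (successors {a, b}): φ is true.
For instance, at d:
  At d: (r ∨ □p) → p is true, ◇r is true, so ((r ∨ □p) → p) ∨ ◇r is true.
    At d: r ∨ □p is true, p is true, so (r ∨ □p) → p is true.
      At d: r is true, □p is true, so r ∨ □p is true.
    At d: ◇r requires r at some successor in {d}.
      r holds at d, so ◇r is true at d.
Satisfying worlds: {b, c, d, e}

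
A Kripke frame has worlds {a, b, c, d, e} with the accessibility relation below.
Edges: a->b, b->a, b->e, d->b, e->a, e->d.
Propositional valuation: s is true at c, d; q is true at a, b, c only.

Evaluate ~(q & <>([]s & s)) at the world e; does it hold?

Yes

Recall that []ψ holds at a world iff ψ holds at every accessible world, and <>ψ holds iff ψ holds at some accessible world.
At e: q & <>([]s & s) is false, so ~(q & <>([]s & s)) is true.
  At e: q is false, <>([]s & s) is false, so q & <>([]s & s) is false.
    At e: <>([]s & s) requires []s & s at some successor in {a, d}.
      At a: []s & s is false.
      At d: []s & s is false.
    So <>([]s & s) is false at e.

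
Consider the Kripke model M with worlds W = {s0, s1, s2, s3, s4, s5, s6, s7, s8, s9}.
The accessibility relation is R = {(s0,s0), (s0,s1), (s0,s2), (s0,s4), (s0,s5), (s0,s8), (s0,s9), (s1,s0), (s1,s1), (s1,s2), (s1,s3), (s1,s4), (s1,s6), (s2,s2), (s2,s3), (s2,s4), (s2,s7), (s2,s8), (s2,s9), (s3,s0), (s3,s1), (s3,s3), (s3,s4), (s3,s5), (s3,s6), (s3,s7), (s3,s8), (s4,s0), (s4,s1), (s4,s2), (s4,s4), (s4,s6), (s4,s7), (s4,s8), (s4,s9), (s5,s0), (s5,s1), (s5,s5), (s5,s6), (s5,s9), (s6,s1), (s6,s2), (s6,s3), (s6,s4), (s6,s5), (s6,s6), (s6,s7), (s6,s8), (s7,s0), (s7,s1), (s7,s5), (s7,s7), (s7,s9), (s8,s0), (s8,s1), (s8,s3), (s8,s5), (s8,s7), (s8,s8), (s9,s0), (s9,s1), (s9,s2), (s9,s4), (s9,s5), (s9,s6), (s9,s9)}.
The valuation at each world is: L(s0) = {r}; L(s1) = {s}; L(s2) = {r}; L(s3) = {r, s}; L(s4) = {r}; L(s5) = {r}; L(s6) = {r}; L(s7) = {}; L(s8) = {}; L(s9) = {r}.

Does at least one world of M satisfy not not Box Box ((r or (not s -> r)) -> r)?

Let φ = not not Box Box ((r or (not s -> r)) -> r). Evaluate φ at each world:
  s0 (successors {s0, s1, s2, s4, s5, s8, s9}): φ is false.
  s1 (successors {s0, s1, s2, s3, s4, s6}): φ is false.
  s2 (successors {s2, s3, s4, s7, s8, s9}): φ is false.
  s3 (successors {s0, s1, s3, s4, s5, s6, s7, s8}): φ is false.
  s4 (successors {s0, s1, s2, s4, s6, s7, s8, s9}): φ is false.
  s5 (successors {s0, s1, s5, s6, s9}): φ is false.
  s6 (successors {s1, s2, s3, s4, s5, s6, s7, s8}): φ is false.
  s7 (successors {s0, s1, s5, s7, s9}): φ is false.
  s8 (successors {s0, s1, s3, s5, s7, s8}): φ is false.
  s9 (successors {s0, s1, s2, s4, s5, s6, s9}): φ is false.
For instance, at s0:
  At s0: not Box Box ((r or (not s -> r)) -> r) is true, so not not Box Box ((r or (not s -> r)) -> r) is false.
    At s0: Box Box ((r or (not s -> r)) -> r) is false, so not Box Box ((r or (not s -> r)) -> r) is true.
      At s0: Box Box ((r or (not s -> r)) -> r) requires Box ((r or (not s -> r)) -> r) at every successor {s0, s1, s2, s4, s5, s8, s9}.
        Box ((r or (not s -> r)) -> r) fails at s0, so Box Box ((r or (not s -> r)) -> r) is false at s0.

No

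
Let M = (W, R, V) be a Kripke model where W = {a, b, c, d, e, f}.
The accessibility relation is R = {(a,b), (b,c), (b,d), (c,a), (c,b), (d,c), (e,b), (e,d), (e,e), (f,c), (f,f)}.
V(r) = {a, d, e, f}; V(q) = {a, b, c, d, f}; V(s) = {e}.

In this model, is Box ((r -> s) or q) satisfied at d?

Yes

Recall that Box ψ holds at a world iff ψ holds at every accessible world, and Dia ψ holds iff ψ holds at some accessible world.
At d: Box ((r -> s) or q) requires (r -> s) or q at every successor {c}.
  At c: (r -> s) or q is true.
So Box ((r -> s) or q) is true at d.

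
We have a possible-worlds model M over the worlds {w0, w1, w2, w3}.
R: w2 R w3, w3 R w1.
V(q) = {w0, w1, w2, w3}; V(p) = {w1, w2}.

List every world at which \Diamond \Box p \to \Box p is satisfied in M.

Let φ = \Diamond \Box p \to \Box p. Evaluate φ at each world:
  w0 (successors ∅): φ is true.
  w1 (successors ∅): φ is true.
  w2 (successors {w3}): φ is false.
  w3 (successors {w1}): φ is true.
For instance, at w2:
  At w2: \Diamond \Box p is true, \Box p is false, so \Diamond \Box p \to \Box p is false.
    At w2: \Diamond \Box p requires \Box p at some successor in {w3}.
      \Box p holds at w3, so \Diamond \Box p is true at w2.
    At w2: \Box p requires p at every successor {w3}.
      p fails at w3, so \Box p is false at w2.
Satisfying worlds: {w0, w1, w3}

w0, w1, w3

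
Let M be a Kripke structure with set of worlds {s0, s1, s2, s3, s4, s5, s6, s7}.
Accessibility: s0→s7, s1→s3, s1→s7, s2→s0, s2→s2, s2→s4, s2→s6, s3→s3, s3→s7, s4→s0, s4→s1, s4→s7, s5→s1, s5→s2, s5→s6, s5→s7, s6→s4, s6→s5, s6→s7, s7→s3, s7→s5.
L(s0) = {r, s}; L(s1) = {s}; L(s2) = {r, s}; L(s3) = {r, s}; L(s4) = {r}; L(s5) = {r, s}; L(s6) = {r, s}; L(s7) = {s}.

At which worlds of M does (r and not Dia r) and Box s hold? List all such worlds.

Let φ = (r and not Dia r) and Box s. Evaluate φ at each world:
  s0 (successors {s7}): φ is true.
  s1 (successors {s3, s7}): φ is false.
  s2 (successors {s0, s2, s4, s6}): φ is false.
  s3 (successors {s3, s7}): φ is false.
  s4 (successors {s0, s1, s7}): φ is false.
  s5 (successors {s1, s2, s6, s7}): φ is false.
  s6 (successors {s4, s5, s7}): φ is false.
  s7 (successors {s3, s5}): φ is false.
For instance, at s5:
  At s5: r and not Dia r is false, Box s is true, so (r and not Dia r) and Box s is false.
    At s5: r is true, not Dia r is false, so r and not Dia r is false.
      At s5: Dia r is true, so not Dia r is false.
    At s5: Box s requires s at every successor {s1, s2, s6, s7}.
      At s1: s is true.
      At s2: s is true.
      At s6: s is true.
      At s7: s is true.
    So Box s is true at s5.
Satisfying worlds: {s0}

s0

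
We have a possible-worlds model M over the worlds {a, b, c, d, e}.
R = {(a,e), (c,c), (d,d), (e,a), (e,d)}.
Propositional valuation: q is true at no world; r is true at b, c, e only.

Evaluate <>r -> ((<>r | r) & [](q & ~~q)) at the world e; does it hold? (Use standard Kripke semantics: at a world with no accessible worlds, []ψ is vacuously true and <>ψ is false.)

At e: <>r is false, (<>r | r) & [](q & ~~q) is false, so <>r -> ((<>r | r) & [](q & ~~q)) is true.
  At e: <>r requires r at some successor in {a, d}.
    At a: r is false.
    At d: r is false.
  So <>r is false at e.
  At e: <>r | r is true, [](q & ~~q) is false, so (<>r | r) & [](q & ~~q) is false.
    At e: <>r is false, r is true, so <>r | r is true.
      At e: <>r requires r at some successor in {a, d}.
        At a: r is false.
        At d: r is false.
      So <>r is false at e.
    At e: [](q & ~~q) requires q & ~~q at every successor {a, d}.
      q & ~~q fails at a, so [](q & ~~q) is false at e.

Yes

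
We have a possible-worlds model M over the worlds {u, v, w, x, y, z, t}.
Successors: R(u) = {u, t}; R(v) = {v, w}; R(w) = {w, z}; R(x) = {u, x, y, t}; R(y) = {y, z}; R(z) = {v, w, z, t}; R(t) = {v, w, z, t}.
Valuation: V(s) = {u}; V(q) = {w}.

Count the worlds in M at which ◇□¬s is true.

7

Recall that □ψ holds at a world iff ψ holds at every accessible world, and ◇ψ holds iff ψ holds at some accessible world.
Let φ = ◇□¬s. Evaluate φ at each world:
  u (successors {u, t}): φ is true.
  v (successors {v, w}): φ is true.
  w (successors {w, z}): φ is true.
  x (successors {u, x, y, t}): φ is true.
  y (successors {y, z}): φ is true.
  z (successors {v, w, z, t}): φ is true.
  t (successors {v, w, z, t}): φ is true.
For instance, at z:
  At z: ◇□¬s requires □¬s at some successor in {v, w, z, t}.
    □¬s holds at v, so ◇□¬s is true at z.
      At v: □¬s requires ¬s at every successor {v, w}.
        At v: ¬s is true.
        At w: ¬s is true.
      So □¬s is true at v.
Satisfying worlds: {u, v, w, x, y, z, t}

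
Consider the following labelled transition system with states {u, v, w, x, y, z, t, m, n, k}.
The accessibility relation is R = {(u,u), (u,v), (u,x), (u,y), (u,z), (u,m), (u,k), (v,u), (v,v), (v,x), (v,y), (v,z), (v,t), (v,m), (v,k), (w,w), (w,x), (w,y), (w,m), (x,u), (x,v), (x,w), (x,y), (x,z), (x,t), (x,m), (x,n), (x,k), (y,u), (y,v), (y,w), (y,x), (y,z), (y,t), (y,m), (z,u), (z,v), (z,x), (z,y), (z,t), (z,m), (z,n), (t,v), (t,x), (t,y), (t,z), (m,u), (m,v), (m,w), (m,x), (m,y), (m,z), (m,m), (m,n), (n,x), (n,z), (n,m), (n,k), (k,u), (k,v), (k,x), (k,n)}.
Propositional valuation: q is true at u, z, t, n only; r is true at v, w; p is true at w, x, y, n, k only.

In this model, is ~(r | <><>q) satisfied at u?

Recall that <>ψ holds at a world iff ψ holds at some accessible world.
At u: r | <><>q is true, so ~(r | <><>q) is false.
  At u: r is false, <><>q is true, so r | <><>q is true.
    At u: <><>q requires <>q at some successor in {u, v, x, y, z, m, k}.
      <>q holds at u, so <><>q is true at u.

No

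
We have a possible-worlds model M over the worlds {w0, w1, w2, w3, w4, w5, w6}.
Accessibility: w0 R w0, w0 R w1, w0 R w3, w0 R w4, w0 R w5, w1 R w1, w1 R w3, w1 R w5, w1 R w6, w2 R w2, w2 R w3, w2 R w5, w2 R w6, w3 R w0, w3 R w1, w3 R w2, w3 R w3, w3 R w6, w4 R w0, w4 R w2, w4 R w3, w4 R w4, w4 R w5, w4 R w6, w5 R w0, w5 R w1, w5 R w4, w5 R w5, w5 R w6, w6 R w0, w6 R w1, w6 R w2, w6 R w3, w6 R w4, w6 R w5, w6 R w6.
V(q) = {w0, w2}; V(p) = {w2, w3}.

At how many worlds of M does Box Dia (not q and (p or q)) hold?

1

Recall that Box ψ holds at a world iff ψ holds at every accessible world, and Dia ψ holds iff ψ holds at some accessible world.
Let φ = Box Dia (not q and (p or q)). Evaluate φ at each world:
  w0 (successors {w0, w1, w3, w4, w5}): φ is false.
  w1 (successors {w1, w3, w5, w6}): φ is false.
  w2 (successors {w2, w3, w5, w6}): φ is false.
  w3 (successors {w0, w1, w2, w3, w6}): φ is true.
  w4 (successors {w0, w2, w3, w4, w5, w6}): φ is false.
  w5 (successors {w0, w1, w4, w5, w6}): φ is false.
  w6 (successors {w0, w1, w2, w3, w4, w5, w6}): φ is false.
For instance, at w4:
  At w4: Box Dia (not q and (p or q)) requires Dia (not q and (p or q)) at every successor {w0, w2, w3, w4, w5, w6}.
    Dia (not q and (p or q)) fails at w5, so Box Dia (not q and (p or q)) is false at w4.
      At w5: Dia (not q and (p or q)) requires not q and (p or q) at some successor in {w0, w1, w4, w5, w6}.
        At w0: not q and (p or q) is false.
        At w1: not q and (p or q) is false.
        At w4: not q and (p or q) is false.
        At w5: not q and (p or q) is false.
        At w6: not q and (p or q) is false.
      So Dia (not q and (p or q)) is false at w5.
Satisfying worlds: {w3}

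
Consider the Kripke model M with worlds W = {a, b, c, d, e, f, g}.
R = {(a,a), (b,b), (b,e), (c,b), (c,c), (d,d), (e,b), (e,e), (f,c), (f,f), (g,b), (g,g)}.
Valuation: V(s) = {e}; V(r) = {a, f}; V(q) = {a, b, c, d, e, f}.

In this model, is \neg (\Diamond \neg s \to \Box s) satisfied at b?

At b: \Diamond \neg s \to \Box s is false, so \neg (\Diamond \neg s \to \Box s) is true.
  At b: \Diamond \neg s is true, \Box s is false, so \Diamond \neg s \to \Box s is false.
    At b: \Diamond \neg s requires \neg s at some successor in {b, e}.
      \neg s holds at b, so \Diamond \neg s is true at b.
    At b: \Box s requires s at every successor {b, e}.
      s fails at b, so \Box s is false at b.

Yes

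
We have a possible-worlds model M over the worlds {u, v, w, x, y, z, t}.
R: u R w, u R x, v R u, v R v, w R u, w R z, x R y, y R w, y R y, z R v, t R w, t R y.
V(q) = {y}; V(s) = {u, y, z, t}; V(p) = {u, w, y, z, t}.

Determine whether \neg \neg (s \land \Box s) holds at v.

No

At v: \neg (s \land \Box s) is true, so \neg \neg (s \land \Box s) is false.
  At v: s \land \Box s is false, so \neg (s \land \Box s) is true.
    At v: s is false, \Box s is false, so s \land \Box s is false.
      At v: \Box s requires s at every successor {u, v}.
        s fails at v, so \Box s is false at v.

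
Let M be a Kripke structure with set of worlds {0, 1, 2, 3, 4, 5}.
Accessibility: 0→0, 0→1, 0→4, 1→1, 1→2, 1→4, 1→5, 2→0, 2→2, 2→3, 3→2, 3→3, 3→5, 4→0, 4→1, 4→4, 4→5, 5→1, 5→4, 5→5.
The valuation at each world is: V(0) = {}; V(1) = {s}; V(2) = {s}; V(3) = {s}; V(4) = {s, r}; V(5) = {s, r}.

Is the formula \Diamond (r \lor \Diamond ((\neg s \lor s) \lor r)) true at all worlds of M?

Yes

Recall that \Diamond ψ holds at a world iff ψ holds at some accessible world.
Let φ = \Diamond (r \lor \Diamond ((\neg s \lor s) \lor r)). Evaluate φ at each world:
  0 (successors {0, 1, 4}): φ is true.
  1 (successors {1, 2, 4, 5}): φ is true.
  2 (successors {0, 2, 3}): φ is true.
  3 (successors {2, 3, 5}): φ is true.
  4 (successors {0, 1, 4, 5}): φ is true.
  5 (successors {1, 4, 5}): φ is true.
For instance, at 0:
  At 0: \Diamond (r \lor \Diamond ((\neg s \lor s) \lor r)) requires r \lor \Diamond ((\neg s \lor s) \lor r) at some successor in {0, 1, 4}.
    r \lor \Diamond ((\neg s \lor s) \lor r) holds at 0, so \Diamond (r \lor \Diamond ((\neg s \lor s) \lor r)) is true at 0.
      At 0: r is false, \Diamond ((\neg s \lor s) \lor r) is true, so r \lor \Diamond ((\neg s \lor s) \lor r) is true.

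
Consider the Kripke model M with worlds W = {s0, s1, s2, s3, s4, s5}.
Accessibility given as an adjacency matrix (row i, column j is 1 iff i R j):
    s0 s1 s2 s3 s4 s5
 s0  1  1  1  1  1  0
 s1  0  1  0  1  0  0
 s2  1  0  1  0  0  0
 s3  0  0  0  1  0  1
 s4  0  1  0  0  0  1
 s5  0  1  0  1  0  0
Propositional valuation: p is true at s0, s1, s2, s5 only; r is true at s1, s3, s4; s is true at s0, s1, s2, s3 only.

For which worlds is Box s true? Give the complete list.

s1, s2, s5

Let φ = Box s. Evaluate φ at each world:
  s0 (successors {s0, s1, s2, s3, s4}): φ is false.
  s1 (successors {s1, s3}): φ is true.
  s2 (successors {s0, s2}): φ is true.
  s3 (successors {s3, s5}): φ is false.
  s4 (successors {s1, s5}): φ is false.
  s5 (successors {s1, s3}): φ is true.
For instance, at s1:
  At s1: Box s requires s at every successor {s1, s3}.
    At s1: s is true.
    At s3: s is true.
  So Box s is true at s1.
Satisfying worlds: {s1, s2, s5}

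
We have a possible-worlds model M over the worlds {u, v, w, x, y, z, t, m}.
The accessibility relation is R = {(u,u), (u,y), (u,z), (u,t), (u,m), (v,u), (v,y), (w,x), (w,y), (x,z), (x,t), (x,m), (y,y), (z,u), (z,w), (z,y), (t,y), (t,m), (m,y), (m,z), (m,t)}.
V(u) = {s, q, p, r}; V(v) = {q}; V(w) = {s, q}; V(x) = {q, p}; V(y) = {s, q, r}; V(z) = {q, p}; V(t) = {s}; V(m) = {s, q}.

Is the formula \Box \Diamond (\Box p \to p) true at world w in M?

Yes

At w: \Box \Diamond (\Box p \to p) requires \Diamond (\Box p \to p) at every successor {x, y}.
    At x: \Diamond (\Box p \to p) requires \Box p \to p at some successor in {z, t, m}.
      \Box p \to p holds at z, so \Diamond (\Box p \to p) is true at x.
    At y: \Diamond (\Box p \to p) requires \Box p \to p at some successor in {y}.
      \Box p \to p holds at y, so \Diamond (\Box p \to p) is true at y.
So \Box \Diamond (\Box p \to p) is true at w.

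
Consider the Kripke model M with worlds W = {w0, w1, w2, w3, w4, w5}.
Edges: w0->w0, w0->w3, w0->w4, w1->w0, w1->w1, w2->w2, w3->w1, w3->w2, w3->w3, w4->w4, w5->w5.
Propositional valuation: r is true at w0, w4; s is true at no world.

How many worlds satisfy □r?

1

Recall that □ψ holds at a world iff ψ holds at every accessible world, and ◇ψ holds iff ψ holds at some accessible world.
Let φ = □r. Evaluate φ at each world:
  w0 (successors {w0, w3, w4}): φ is false.
  w1 (successors {w0, w1}): φ is false.
  w2 (successors {w2}): φ is false.
  w3 (successors {w1, w2, w3}): φ is false.
  w4 (successors {w4}): φ is true.
  w5 (successors {w5}): φ is false.
For instance, at w4:
  At w4: □r requires r at every successor {w4}.
    At w4: r is true.
  So □r is true at w4.
Satisfying worlds: {w4}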